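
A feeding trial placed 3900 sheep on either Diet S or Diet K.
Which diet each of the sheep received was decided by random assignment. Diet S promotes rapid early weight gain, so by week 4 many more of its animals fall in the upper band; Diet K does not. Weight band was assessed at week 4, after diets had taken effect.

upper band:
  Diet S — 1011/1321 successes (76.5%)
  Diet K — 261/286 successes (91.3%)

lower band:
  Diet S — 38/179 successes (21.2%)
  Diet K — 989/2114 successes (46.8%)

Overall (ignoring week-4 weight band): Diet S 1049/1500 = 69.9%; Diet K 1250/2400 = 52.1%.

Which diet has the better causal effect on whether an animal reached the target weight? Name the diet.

Diet S

The week-4 weight band-specific comparison favours Diet K throughout, but the pooled figures favour Diet S. The question is whether to condition on week-4 weight band.
Week-4 weight band lies on the pathway diet → week-4 weight band → outcome, so adjusting for it blocks the indirect effect. For the total causal effect of diet, use the unadjusted pooled rates.
Pooled: Diet S 69.9% vs Diet K 52.1%; Diet S is higher overall.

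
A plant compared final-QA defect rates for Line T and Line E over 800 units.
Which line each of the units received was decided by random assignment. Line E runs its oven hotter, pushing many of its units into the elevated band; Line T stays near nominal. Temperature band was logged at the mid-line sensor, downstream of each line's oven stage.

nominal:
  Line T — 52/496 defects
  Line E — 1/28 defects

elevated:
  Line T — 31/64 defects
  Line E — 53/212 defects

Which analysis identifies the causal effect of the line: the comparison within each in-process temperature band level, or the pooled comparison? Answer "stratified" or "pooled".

pooled

Within every in-process temperature band level Line E has the lower rate, yet pooled Line T does — Simpson's reversal.
The distribution of in-process temperature band is itself part of what the line does — it is an intermediate outcome. Holding it fixed would remove that part of the effect; the total effect is the pooled difference.
Pooled: Line T 14.8% vs Line E 22.5%; Line T is lower overall.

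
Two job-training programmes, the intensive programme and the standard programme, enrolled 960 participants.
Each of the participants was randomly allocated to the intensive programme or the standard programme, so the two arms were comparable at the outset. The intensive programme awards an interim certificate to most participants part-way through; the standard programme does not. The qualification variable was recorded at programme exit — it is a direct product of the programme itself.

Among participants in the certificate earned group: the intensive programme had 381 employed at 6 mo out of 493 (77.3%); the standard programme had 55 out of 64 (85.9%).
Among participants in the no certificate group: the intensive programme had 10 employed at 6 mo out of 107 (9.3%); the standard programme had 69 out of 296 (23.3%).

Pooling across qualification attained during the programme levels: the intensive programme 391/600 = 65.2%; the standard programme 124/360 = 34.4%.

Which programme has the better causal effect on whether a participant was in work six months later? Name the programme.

Stratifying would compare programmes among participants the programmes themselves sorted into qualification attained during the programme groups — a form of selection on an intermediate. The unconditioned pooled rates give the total causal effect.
Pooled: the intensive programme 65.2% vs the standard programme 34.4%; the intensive programme is higher overall.

the intensive programme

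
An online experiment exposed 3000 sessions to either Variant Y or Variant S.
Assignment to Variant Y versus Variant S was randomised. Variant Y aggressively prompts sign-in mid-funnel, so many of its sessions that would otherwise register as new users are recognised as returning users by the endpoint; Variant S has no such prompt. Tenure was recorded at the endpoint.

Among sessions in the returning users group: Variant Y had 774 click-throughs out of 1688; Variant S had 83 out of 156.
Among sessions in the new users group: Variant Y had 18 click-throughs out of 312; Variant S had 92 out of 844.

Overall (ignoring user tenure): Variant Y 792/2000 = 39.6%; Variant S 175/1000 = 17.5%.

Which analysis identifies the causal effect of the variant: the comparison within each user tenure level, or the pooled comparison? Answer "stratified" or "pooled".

pooled

The stratified and pooled comparisons disagree (Variant S wins within each user tenure; Variant Y wins overall), so the answer turns on the causal role of user tenure.
User tenure is downstream of the variant. One should not condition on a consequence of treatment, so the overall rates are the right comparison.
Pooled: Variant Y 39.6% vs Variant S 17.5%; Variant Y is higher overall.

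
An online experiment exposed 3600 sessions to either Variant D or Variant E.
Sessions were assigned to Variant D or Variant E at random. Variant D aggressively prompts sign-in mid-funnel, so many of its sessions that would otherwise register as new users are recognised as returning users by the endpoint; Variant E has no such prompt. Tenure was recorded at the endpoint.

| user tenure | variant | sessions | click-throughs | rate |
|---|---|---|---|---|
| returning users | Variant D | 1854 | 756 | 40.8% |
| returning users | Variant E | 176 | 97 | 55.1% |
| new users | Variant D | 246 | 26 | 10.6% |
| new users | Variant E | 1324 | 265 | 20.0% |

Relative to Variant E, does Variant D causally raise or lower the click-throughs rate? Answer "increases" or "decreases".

Within every user tenure level Variant E has the higher rate, yet pooled Variant D does — Simpson's reversal.
Because the variant influences user tenure, user tenure is a post-treatment mediator, not a confounder. Stratifying on it would bias the estimate; the causal effect is the crude pooled difference.
Pooled: Variant D 37.2% vs Variant E 24.1%; Variant D is higher overall.

increases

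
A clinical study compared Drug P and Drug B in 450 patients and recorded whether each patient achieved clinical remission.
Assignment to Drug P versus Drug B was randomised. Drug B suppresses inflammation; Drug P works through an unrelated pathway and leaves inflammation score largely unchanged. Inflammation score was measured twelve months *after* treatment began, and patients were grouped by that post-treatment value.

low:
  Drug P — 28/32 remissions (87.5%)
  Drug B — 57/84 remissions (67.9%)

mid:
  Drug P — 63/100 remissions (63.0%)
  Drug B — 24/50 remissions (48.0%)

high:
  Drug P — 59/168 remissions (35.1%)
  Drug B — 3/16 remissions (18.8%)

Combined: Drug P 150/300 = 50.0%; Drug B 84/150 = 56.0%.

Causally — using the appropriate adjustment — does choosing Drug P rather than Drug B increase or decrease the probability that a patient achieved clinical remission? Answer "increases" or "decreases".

Drug P is higher inside every inflammation score stratum but Drug B is higher in aggregate. Whether to stratify depends on how inflammation score relates to the drug.
Inflammation score here is a post-treatment variable shaped by the drug; conditioning on it would introduce bias rather than remove it. The overall comparison is the causal one.
Pooled: Drug P 50.0% vs Drug B 56.0%; Drug B is higher overall.

decreases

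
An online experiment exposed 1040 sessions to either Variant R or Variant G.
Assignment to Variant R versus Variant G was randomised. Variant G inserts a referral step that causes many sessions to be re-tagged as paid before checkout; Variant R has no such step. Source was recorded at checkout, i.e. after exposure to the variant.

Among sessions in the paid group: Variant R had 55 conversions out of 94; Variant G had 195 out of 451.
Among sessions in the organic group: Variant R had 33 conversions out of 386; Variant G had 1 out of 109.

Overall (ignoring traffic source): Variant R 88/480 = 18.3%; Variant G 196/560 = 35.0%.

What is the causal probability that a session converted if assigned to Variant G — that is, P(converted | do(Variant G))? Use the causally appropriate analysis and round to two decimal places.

0.35

Because the variant influences traffic source, traffic source is a post-treatment mediator, not a confounder. Stratifying on it would bias the estimate; the causal effect is the crude pooled difference.
So P(outcome | do(Variant G)) is just the pooled rate for Variant G: 196/560 = 0.350.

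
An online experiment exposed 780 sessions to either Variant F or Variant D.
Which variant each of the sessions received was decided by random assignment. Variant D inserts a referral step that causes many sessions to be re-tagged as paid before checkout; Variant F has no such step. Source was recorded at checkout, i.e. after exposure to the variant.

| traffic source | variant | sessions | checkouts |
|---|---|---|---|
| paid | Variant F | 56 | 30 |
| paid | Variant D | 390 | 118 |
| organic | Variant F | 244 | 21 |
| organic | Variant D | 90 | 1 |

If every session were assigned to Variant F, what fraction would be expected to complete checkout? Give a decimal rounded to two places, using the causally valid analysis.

0.17

The traffic source-specific comparison favours Variant F throughout, but the pooled figures favour Variant D. The question is whether to condition on traffic source.
Traffic source is downstream of the variant. One should not condition on a consequence of treatment, so the overall rates are the right comparison.
So P(outcome | do(Variant F)) is just the pooled rate for Variant F: 51/300 = 0.170.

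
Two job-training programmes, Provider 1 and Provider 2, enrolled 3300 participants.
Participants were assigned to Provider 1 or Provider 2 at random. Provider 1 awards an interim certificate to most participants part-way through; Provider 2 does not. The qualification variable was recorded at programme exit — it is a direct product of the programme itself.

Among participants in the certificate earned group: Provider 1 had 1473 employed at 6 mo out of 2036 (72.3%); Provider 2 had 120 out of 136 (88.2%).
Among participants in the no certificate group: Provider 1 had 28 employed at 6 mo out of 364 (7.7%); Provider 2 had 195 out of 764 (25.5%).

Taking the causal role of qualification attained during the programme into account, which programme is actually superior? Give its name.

Provider 1

Within every qualification attained during the programme level Provider 2 has the higher rate, yet pooled Provider 1 does — Simpson's reversal.
The distribution of qualification attained during the programme is itself part of what the programme does — it is an intermediate outcome. Holding it fixed would remove that part of the effect; the total effect is the pooled difference.
Pooled: Provider 1 62.5% vs Provider 2 35.0%; Provider 1 is higher overall.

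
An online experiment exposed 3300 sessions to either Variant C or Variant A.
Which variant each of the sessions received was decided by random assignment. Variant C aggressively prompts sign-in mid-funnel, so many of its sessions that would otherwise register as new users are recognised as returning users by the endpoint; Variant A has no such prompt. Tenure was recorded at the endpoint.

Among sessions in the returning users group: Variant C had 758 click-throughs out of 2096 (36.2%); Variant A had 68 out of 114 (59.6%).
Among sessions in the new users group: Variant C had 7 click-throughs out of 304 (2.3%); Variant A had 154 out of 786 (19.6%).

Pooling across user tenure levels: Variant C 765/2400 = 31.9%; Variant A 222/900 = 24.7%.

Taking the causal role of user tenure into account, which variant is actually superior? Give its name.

Variant A is higher inside every user tenure stratum but Variant C is higher in aggregate. Whether to stratify depends on how user tenure relates to the variant.
User tenure here is a post-treatment variable shaped by the variant; conditioning on it would introduce bias rather than remove it. The overall comparison is the causal one.
Pooled: Variant C 31.9% vs Variant A 24.7%; Variant C is higher overall.

Variant C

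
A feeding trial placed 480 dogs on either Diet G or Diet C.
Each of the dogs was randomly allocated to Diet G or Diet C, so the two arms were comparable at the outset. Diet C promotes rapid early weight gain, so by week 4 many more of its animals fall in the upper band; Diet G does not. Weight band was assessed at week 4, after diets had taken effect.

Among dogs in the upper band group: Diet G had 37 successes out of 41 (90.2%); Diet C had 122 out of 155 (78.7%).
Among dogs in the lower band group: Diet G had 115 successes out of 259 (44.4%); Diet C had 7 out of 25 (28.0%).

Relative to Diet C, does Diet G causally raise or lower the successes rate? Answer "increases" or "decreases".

Stratifying would compare diets among dogs the diets themselves sorted into week-4 weight band groups — a form of selection on an intermediate. The unconditioned pooled rates give the total causal effect.
Pooled: Diet G 50.7% vs Diet C 71.7%; Diet C is higher overall.

decreases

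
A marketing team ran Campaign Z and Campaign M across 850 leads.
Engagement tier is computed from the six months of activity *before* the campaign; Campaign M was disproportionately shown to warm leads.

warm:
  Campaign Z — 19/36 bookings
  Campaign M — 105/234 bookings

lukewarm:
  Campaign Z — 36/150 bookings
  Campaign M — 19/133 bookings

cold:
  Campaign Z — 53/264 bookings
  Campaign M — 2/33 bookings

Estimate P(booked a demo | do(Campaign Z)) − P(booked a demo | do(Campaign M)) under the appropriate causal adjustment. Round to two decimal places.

Campaign Z is higher inside every engagement tier stratum but Campaign M is higher in aggregate. Whether to stratify depends on how engagement tier relates to the campaign.
The imbalance in engagement tier arose from how leads were allocated, not from anything the campaign did; and engagement tier independently affects the outcome. The pooled gap is confounded — condition on engagement tier.
Adjusting over the population distribution of engagement tier: 0.318·(0.528−0.449) + 0.333·(0.240−0.143) + 0.349·(0.201−0.061) = +0.106.

+0.11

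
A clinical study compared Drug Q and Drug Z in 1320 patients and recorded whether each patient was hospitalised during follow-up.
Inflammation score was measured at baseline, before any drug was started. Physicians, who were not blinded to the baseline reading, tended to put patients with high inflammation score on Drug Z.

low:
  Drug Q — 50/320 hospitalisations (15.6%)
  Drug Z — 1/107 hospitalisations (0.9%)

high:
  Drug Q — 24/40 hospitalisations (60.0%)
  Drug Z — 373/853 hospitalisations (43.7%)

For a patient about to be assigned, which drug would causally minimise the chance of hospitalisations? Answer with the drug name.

Here inflammation score is a common cause — it drives both which drug a case falls under and the outcome. The crude comparison mixes populations; the stratum-specific rates are the causally relevant ones.
Within each level — low: 15.6% vs 0.9%; high: 60.0% vs 43.7% — Drug Z is lower every time.

Drug Z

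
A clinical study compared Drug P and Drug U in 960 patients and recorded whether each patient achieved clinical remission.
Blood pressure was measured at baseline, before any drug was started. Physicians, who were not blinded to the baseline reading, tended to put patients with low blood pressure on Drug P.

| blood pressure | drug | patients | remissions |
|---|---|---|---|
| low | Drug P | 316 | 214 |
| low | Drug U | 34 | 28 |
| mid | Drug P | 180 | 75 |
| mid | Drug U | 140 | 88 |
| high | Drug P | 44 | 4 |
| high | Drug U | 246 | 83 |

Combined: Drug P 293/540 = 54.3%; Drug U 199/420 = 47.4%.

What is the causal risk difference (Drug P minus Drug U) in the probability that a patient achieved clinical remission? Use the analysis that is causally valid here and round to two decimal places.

-0.20

The blood pressure-specific comparison favours Drug U throughout, but the pooled figures favour Drug P. The question is whether to condition on blood pressure.
Here blood pressure is a common cause — it drives both which drug a case falls under and the outcome. The crude comparison mixes populations; the stratum-specific rates are the causally relevant ones.
Adjusting over the population distribution of blood pressure: 0.365·(0.677−0.824) + 0.333·(0.417−0.629) + 0.302·(0.091−0.337) = -0.198.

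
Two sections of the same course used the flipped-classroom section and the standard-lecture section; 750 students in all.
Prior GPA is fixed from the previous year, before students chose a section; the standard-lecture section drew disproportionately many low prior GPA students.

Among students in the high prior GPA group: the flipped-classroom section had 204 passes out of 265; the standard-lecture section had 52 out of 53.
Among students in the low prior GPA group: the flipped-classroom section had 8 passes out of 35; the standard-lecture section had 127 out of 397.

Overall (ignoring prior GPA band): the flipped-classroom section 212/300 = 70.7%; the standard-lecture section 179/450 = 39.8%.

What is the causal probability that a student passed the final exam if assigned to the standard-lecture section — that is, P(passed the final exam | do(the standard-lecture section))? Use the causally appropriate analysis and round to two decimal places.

The stratified and pooled comparisons disagree (the standard-lecture section wins within each prior GPA band; the flipped-classroom section wins overall), so the answer turns on the causal role of prior GPA band.
Prior GPA band is set before the teaching method has any effect — it is not caused by the teaching method — and it independently drives the outcome. That makes it a confounder, so the causal comparison is within prior GPA band levels.
Standardising the standard-lecture section to the population prior GPA band mix: 0.424·52/53 + 0.576·127/397 = 0.600.

0.60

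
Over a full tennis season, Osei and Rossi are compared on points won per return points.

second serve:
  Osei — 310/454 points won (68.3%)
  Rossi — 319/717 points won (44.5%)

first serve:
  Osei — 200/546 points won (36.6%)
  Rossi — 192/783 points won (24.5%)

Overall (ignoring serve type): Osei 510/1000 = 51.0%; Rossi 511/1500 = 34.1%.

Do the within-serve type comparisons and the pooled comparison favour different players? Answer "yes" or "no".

Within each serve type level (second serve 68.3% vs 44.5%; first serve 36.6% vs 24.5%), Osei has the higher rate every time. Pooled: 51.0% vs 34.1% — Osei has the higher rate overall. They agree.

no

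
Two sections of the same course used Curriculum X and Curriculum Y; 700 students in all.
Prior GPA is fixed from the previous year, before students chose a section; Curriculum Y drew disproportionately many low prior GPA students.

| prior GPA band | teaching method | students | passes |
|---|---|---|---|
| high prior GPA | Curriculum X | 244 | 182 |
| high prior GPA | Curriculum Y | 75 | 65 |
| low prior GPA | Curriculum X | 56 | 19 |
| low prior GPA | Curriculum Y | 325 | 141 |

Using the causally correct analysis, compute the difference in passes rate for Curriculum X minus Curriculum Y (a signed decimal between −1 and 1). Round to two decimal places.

-0.11

The prior GPA band-specific comparison favours Curriculum Y throughout, but the pooled figures favour Curriculum X. The question is whether to condition on prior GPA band.
Prior GPA band is set before the teaching method has any effect — it is not caused by the teaching method — and it independently drives the outcome. That makes it a confounder, so the causal comparison is within prior GPA band levels.
Adjusting over the population distribution of prior GPA band: 0.456·(0.746−0.867) + 0.544·(0.339−0.434) = -0.107.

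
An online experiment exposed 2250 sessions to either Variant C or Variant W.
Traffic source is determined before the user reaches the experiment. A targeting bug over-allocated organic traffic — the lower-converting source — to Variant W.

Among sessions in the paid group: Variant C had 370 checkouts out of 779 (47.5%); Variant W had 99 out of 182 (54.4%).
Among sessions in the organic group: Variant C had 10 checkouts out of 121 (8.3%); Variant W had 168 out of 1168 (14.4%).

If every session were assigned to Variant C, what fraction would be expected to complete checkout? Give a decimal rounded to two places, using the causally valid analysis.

0.25

Traffic source differs across variants for reasons unrelated to any effect of the variant itself, and it separately predicts the outcome — a classic confounder. We must compare within traffic source levels.
Standardising Variant C to the population traffic source mix: 0.427·370/779 + 0.573·10/121 = 0.250.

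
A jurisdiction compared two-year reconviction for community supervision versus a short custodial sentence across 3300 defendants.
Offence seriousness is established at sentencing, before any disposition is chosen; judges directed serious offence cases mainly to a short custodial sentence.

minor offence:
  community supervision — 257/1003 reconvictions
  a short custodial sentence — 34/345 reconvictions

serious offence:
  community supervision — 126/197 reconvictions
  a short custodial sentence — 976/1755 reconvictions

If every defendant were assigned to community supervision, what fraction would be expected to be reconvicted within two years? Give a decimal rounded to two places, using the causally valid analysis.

Here offence seriousness is a common cause — it drives both which disposition a case falls under and the outcome. The crude comparison mixes populations; the stratum-specific rates are the causally relevant ones.
Standardising community supervision to the population offence seriousness mix: 0.408·257/1003 + 0.592·126/197 = 0.483.

0.48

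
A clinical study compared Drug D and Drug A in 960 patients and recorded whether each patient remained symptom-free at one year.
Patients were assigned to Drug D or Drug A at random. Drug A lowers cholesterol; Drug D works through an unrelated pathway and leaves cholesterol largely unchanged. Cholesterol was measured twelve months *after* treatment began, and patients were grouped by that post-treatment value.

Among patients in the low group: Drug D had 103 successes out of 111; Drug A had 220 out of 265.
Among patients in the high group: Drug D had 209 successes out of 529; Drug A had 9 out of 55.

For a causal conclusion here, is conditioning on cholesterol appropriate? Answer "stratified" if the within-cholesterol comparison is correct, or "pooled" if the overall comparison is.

pooled

Cholesterol lies on the pathway drug → cholesterol → outcome, so adjusting for it blocks the indirect effect. For the total causal effect of drug, use the unadjusted pooled rates.
Pooled: Drug D 48.8% vs Drug A 71.6%; Drug A is higher overall.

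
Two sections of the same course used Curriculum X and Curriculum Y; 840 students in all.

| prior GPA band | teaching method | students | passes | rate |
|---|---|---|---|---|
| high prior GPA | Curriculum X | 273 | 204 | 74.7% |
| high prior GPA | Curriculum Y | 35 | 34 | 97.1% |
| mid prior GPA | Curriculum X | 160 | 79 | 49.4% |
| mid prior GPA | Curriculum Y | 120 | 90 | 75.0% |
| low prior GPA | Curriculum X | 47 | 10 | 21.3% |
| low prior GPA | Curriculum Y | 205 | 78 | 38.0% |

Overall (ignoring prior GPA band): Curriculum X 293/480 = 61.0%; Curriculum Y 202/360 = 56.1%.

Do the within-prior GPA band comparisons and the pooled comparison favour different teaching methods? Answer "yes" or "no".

Within each prior GPA band level (high prior GPA 74.7% vs 97.1%; mid prior GPA 49.4% vs 75.0%; low prior GPA 21.3% vs 38.0%), Curriculum Y has the higher rate every time. Pooled: 61.0% vs 56.1% — Curriculum X has the higher rate overall. The two comparisons disagree.

yes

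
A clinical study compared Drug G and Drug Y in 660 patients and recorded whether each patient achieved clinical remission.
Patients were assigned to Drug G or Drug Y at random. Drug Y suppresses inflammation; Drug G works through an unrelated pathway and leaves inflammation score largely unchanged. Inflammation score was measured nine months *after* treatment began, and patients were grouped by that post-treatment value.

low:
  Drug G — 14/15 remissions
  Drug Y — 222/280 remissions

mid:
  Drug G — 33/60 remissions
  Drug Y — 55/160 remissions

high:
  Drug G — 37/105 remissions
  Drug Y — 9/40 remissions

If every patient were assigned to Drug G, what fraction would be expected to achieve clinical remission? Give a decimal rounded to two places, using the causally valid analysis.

Inflammation score here is a post-treatment variable shaped by the drug; conditioning on it would introduce bias rather than remove it. The overall comparison is the causal one.
So P(outcome | do(Drug G)) is just the pooled rate for Drug G: 84/180 = 0.467.

0.47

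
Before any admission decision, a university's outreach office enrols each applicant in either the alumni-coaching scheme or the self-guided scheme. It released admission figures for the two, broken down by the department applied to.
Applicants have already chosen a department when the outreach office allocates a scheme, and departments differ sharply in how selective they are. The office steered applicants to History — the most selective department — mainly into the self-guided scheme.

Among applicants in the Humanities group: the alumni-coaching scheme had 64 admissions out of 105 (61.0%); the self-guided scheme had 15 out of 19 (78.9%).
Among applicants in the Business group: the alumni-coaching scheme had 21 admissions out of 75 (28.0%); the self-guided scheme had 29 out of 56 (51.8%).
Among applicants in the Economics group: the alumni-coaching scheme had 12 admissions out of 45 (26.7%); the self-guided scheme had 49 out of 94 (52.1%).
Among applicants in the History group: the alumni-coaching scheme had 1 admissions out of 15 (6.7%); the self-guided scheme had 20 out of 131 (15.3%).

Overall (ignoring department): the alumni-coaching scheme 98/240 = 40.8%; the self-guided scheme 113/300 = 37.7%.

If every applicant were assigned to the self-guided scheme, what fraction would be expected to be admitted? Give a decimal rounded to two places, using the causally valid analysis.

0.48

The department-specific comparison favours the self-guided scheme throughout, but the pooled figures favour the alumni-coaching scheme. The question is whether to condition on department.
Here department is a common cause — it drives both which outreach scheme a case falls under and the outcome. The crude comparison mixes populations; the stratum-specific rates are the causally relevant ones.
Standardising the self-guided scheme to the population department mix: 0.230·15/19 + 0.243·29/56 + 0.257·49/94 + 0.270·20/131 = 0.482.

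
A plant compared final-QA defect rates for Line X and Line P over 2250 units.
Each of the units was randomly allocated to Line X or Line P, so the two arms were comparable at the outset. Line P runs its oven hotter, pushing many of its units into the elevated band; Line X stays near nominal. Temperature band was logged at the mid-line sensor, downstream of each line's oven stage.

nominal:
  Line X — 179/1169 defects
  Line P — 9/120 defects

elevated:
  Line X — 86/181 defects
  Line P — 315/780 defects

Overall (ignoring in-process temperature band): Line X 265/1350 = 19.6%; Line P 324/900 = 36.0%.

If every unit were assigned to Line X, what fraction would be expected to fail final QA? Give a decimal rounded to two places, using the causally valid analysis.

0.20

Because the line influences in-process temperature band, in-process temperature band is a post-treatment mediator, not a confounder. Stratifying on it would bias the estimate; the causal effect is the crude pooled difference.
So P(outcome | do(Line X)) is just the pooled rate for Line X: 265/1350 = 0.196.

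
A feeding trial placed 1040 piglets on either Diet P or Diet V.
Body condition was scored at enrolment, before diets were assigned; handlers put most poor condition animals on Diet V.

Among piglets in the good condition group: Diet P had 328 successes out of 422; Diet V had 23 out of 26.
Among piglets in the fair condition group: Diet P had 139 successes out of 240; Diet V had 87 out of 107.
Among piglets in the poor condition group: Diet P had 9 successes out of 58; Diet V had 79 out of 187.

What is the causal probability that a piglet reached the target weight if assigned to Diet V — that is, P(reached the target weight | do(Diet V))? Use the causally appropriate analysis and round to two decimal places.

0.75

Starting body condition satisfies the back-door criterion: it is not a descendant of the diet, and it blocks the spurious path from diet to outcome. Adjusting for it (i.e., using the within-starting body condition rates) gives the causal effect.
Standardising Diet V to the population starting body condition mix: 0.431·23/26 + 0.334·87/107 + 0.236·79/187 = 0.752.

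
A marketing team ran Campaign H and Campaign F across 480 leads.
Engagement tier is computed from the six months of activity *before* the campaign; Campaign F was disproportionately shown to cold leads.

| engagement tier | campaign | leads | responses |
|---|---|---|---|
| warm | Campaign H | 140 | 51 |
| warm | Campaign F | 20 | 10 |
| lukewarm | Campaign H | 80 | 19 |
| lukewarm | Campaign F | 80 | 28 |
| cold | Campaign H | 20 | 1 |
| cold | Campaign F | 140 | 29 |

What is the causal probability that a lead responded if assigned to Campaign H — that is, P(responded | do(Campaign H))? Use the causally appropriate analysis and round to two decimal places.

Engagement tier is set before the campaign has any effect — it is not caused by the campaign — and it independently drives the outcome. That makes it a confounder, so the causal comparison is within engagement tier levels.
Standardising Campaign H to the population engagement tier mix: 0.333·51/140 + 0.333·19/80 + 0.333·1/20 = 0.217.

0.22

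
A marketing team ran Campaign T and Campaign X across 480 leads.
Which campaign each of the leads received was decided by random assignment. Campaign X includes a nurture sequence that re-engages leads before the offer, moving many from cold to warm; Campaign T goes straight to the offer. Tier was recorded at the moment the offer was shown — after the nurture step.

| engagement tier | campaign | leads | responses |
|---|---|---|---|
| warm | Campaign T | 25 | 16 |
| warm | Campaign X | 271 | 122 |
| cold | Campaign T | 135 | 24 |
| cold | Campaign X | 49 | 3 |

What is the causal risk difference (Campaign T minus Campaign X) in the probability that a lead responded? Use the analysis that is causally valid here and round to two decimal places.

The engagement tier-specific comparison favours Campaign T throughout, but the pooled figures favour Campaign X. The question is whether to condition on engagement tier.
Engagement tier is downstream of the campaign. One should not condition on a consequence of treatment, so the overall rates are the right comparison.
The causal difference is the pooled difference: 0.250 − 0.391 = -0.141.

-0.14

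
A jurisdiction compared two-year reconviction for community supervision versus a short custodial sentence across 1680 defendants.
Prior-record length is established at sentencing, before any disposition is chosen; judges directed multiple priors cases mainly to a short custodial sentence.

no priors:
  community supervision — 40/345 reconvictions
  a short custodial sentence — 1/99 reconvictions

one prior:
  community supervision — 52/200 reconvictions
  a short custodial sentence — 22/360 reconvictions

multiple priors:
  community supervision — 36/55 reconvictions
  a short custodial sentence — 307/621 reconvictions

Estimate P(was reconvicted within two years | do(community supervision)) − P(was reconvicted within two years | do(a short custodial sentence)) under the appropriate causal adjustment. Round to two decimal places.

The prior-record length-specific comparison favours a short custodial sentence throughout, but the pooled figures favour community supervision. The question is whether to condition on prior-record length.
Prior-record length satisfies the back-door criterion: it is not a descendant of the disposition, and it blocks the spurious path from disposition to outcome. Adjusting for it (i.e., using the within-prior-record length rates) gives the causal effect.
Adjusting over the population distribution of prior-record length: 0.264·(0.116−0.010) + 0.333·(0.260−0.061) + 0.402·(0.655−0.494) = +0.159.

+0.16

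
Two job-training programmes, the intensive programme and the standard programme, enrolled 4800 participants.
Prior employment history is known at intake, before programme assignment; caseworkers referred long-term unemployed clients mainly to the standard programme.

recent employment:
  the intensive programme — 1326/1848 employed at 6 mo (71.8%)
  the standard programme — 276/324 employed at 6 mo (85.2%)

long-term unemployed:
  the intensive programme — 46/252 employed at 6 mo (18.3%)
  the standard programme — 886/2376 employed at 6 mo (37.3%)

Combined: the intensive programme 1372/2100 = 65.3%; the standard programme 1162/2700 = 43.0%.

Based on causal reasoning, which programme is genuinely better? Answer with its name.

the standard programme

Prior employment history differs across programmes for reasons unrelated to any effect of the programme itself, and it separately predicts the outcome — a classic confounder. We must compare within prior employment history levels.
Within each level — recent employment: 71.8% vs 85.2%; long-term unemployed: 18.3% vs 37.3% — the standard programme is higher every time.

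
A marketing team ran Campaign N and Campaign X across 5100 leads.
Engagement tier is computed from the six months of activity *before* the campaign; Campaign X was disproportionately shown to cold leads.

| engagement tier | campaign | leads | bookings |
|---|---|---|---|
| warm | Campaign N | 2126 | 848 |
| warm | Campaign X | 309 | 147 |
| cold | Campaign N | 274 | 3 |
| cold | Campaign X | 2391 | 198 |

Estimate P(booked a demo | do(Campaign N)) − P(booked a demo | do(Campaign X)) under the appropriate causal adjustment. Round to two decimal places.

-0.07

Since engagement tier is a pre-existing factor (not a product of the campaign) and it affects the outcome on its own, it is a confounder. The stratified rates, not the pooled rate, identify the causal effect.
Adjusting over the population distribution of engagement tier: 0.477·(0.399−0.476) + 0.523·(0.011−0.083) = -0.074.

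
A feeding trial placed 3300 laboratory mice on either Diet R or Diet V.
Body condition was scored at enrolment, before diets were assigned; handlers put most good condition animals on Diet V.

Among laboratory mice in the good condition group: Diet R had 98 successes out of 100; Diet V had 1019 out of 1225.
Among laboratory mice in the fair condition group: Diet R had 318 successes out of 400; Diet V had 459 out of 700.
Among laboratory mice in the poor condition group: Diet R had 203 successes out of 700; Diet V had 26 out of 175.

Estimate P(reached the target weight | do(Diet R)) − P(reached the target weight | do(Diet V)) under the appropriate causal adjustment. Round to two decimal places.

+0.14

The imbalance in starting body condition arose from how laboratory mice were allocated, not from anything the diet did; and starting body condition independently affects the outcome. The pooled gap is confounded — condition on starting body condition.
Adjusting over the population distribution of starting body condition: 0.402·(0.980−0.832) + 0.333·(0.795−0.656) + 0.265·(0.290−0.149) = +0.143.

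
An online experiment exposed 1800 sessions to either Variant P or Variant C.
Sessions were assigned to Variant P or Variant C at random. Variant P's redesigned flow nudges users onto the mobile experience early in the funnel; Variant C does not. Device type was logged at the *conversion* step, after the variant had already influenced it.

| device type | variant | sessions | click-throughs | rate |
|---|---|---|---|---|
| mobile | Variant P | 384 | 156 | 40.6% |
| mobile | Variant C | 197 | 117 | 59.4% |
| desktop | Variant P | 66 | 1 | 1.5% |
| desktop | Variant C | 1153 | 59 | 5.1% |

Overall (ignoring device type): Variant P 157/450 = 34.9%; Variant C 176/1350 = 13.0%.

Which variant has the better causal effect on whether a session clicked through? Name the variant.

Variant P

Device type lies on the pathway variant → device type → outcome, so adjusting for it blocks the indirect effect. For the total causal effect of variant, use the unadjusted pooled rates.
Pooled: Variant P 34.9% vs Variant C 13.0%; Variant P is higher overall.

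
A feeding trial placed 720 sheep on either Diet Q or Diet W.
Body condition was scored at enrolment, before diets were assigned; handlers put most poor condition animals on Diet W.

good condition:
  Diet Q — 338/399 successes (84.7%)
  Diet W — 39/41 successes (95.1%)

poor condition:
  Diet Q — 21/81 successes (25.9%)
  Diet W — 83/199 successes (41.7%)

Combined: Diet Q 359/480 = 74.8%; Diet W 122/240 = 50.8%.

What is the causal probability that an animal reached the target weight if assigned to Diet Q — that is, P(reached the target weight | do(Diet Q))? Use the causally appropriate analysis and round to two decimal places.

Starting body condition differs across diets for reasons unrelated to any effect of the diet itself, and it separately predicts the outcome — a classic confounder. We must compare within starting body condition levels.
Standardising Diet Q to the population starting body condition mix: 0.611·338/399 + 0.389·21/81 = 0.619.

0.62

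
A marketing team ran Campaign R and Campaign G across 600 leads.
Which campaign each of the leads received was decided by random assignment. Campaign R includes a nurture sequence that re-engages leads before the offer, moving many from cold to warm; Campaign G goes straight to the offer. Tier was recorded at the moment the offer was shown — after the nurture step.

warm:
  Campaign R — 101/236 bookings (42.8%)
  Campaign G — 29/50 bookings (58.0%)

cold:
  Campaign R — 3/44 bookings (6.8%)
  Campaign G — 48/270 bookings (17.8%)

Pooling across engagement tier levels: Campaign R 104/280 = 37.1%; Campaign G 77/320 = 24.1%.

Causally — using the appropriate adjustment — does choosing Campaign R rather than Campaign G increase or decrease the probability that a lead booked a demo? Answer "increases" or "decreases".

increases

Engagement tier is downstream of the campaign. One should not condition on a consequence of treatment, so the overall rates are the right comparison.
Pooled: Campaign R 37.1% vs Campaign G 24.1%; Campaign R is higher overall.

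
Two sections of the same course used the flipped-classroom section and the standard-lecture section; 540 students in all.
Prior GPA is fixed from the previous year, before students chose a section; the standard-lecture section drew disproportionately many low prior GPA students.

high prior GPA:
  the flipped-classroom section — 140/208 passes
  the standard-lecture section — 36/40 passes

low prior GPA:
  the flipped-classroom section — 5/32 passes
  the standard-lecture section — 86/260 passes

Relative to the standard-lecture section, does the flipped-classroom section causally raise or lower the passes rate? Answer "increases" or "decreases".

decreases

Within every prior GPA band level the standard-lecture section has the higher rate, yet pooled the flipped-classroom section does — Simpson's reversal.
Prior GPA band is set before the teaching method has any effect — it is not caused by the teaching method — and it independently drives the outcome. That makes it a confounder, so the causal comparison is within prior GPA band levels.
Within each level — high prior GPA: 67.3% vs 90.0%; low prior GPA: 15.6% vs 33.1% — the standard-lecture section is higher every time.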